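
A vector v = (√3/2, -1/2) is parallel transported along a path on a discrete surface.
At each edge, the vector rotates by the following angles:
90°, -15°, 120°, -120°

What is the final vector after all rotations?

Total rotation: 90° + (-15°) + 120° + (-120°) = 75°. Final vector: (0.7071, 0.7071)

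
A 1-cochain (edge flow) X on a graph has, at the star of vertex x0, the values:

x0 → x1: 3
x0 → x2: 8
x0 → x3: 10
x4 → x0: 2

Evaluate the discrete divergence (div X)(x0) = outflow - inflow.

Divergence = sum of outgoing flows = 3 + 8 + 10 + (-2) = 19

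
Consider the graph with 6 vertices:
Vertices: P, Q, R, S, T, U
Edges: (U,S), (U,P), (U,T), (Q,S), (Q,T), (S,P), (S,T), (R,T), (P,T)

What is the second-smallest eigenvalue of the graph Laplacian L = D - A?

Degrees: deg(P) = 3, deg(Q) = 2, deg(R) = 1, deg(S) = 4, deg(T) = 5, deg(U) = 3.
L = D − A with rows/columns ordered (P, Q, R, S, T, U):
  [ 3,  0,  0, -1, -1, -1]
  [ 0,  2,  0, -1, -1,  0]
  [ 0,  0,  1,  0, -1,  0]
  [-1, -1,  0,  4, -1, -1]
  [-1, -1, -1, -1,  5, -1]
  [-1,  0,  0, -1, -1,  3]
Characteristic polynomial: det(λI − L) = λ(λ − 1)(λ − 2)(λ − 4)(λ − 5)(λ − 6).
Roots: λ = 0; (λ − 1) = 0 ⇒ λ = 1; (λ − 2) = 0 ⇒ λ = 2; (λ − 4) = 0 ⇒ λ = 4; (λ − 5) = 0 ⇒ λ = 5; (λ − 6) = 0 ⇒ λ = 6.
(Check: the roots sum (with multiplicity) to 18, matching trace L = Σdeg = 2·9 = 18.)
Laplacian eigenvalues: [0.0, 1.0, 2.0, 4.0, 5.0, 6.0]. Algebraic connectivity (smallest non-zero eigenvalue) = 1.0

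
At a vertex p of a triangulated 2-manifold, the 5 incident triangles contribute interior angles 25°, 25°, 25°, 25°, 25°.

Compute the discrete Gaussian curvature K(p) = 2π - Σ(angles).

Sum of angles = 125°. K = 360° - 125° = 235° = 47π/36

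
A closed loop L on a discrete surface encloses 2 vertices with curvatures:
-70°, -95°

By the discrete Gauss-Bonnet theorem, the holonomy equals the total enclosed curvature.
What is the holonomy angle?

Holonomy = total enclosed curvature = (-70°) + (-95°) = -165°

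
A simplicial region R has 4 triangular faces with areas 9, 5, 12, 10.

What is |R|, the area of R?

9 + 5 + 12 + 10 = 36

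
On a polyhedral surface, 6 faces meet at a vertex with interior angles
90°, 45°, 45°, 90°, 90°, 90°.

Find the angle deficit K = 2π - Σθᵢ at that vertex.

Sum of angles = 450°. K = 360° - 450° = -90°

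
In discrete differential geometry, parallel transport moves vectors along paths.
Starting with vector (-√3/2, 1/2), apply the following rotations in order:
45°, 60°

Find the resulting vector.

Total rotation: 45° + 60° = 105°. Final vector: (-0.2588, -0.9659)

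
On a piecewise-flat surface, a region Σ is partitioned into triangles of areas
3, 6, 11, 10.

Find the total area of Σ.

3 + 6 + 11 + 10 = 30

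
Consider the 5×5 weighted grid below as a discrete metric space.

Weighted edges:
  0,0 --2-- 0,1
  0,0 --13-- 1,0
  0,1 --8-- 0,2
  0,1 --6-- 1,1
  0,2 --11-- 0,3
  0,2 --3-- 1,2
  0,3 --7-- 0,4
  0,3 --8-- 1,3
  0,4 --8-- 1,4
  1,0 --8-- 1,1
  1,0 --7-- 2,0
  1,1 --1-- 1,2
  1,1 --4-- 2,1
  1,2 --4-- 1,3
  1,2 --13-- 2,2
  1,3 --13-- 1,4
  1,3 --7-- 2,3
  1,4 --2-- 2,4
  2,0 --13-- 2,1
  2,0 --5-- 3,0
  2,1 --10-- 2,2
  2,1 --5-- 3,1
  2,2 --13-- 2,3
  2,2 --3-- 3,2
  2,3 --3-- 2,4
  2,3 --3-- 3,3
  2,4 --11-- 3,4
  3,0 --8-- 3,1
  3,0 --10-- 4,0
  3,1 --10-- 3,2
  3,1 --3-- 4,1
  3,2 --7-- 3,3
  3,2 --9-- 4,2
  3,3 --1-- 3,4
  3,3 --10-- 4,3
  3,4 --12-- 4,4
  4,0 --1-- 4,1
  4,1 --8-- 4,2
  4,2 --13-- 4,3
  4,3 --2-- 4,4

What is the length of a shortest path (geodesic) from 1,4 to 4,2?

Shortest path: 1,4 → 2,4 → 2,3 → 3,3 → 3,2 → 4,2, total weight = 24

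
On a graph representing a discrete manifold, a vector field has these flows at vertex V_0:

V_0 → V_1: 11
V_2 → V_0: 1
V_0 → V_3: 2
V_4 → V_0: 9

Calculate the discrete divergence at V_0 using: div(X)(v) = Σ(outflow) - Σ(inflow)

Divergence = sum of outgoing flows = 11 + (-1) + 2 + (-9) = 3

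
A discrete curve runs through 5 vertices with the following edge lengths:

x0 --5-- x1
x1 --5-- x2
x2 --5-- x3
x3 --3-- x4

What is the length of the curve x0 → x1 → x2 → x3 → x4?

Arc length = 5 + 5 + 5 + 3 = 18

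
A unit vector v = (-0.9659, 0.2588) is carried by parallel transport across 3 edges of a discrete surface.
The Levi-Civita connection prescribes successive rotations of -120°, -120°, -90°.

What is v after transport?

Total rotation: (-120°) + (-120°) + (-90°) = -330° ≡ 30° (mod 360°). Final vector: (-0.9659, -0.2588)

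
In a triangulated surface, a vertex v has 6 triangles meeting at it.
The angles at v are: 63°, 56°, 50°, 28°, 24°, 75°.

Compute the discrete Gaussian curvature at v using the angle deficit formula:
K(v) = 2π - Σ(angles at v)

Sum of angles = 296°. K = 360° - 296° = 64° = 16π/45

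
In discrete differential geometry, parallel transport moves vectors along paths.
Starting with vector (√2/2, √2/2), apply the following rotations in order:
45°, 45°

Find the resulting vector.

Total rotation: 45° + 45° = 90°. Final vector: (-0.7071, 0.7071)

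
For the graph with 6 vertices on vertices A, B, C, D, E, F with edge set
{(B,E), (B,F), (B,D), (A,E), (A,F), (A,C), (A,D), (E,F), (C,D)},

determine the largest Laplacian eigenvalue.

Degrees: deg(A) = 4, deg(B) = 3, deg(C) = 2, deg(D) = 3, deg(E) = 3, deg(F) = 3.
L = D − A with rows/columns ordered (A, B, C, D, E, F):
  [ 4,  0, -1, -1, -1, -1]
  [ 0,  3,  0, -1, -1, -1]
  [-1,  0,  2, -1,  0,  0]
  [-1, -1, -1,  3,  0,  0]
  [-1, -1,  0,  0,  3, -1]
  [-1, -1,  0,  0, -1,  3]
Characteristic polynomial: det(λI − L) = λ(λ² − 7λ + 8)(λ − 3)(λ − 4)².
Roots: λ = 0; (λ² − 7λ + 8) = 0 ⇒ λ = (7 ± √17)/2 ≈ 1.4384, 5.5616; (λ − 3) = 0 ⇒ λ = 3; (λ − 4) = 0 ⇒ λ = 4 (multiplicity 2).
(Check: the roots sum (with multiplicity) to 18, matching trace L = Σdeg = 2·9 = 18.)
Laplacian eigenvalues: [0.0, 1.4384, 3.0, 4.0, 4.0, 5.5616]. Largest eigenvalue (spectral radius) = 5.5616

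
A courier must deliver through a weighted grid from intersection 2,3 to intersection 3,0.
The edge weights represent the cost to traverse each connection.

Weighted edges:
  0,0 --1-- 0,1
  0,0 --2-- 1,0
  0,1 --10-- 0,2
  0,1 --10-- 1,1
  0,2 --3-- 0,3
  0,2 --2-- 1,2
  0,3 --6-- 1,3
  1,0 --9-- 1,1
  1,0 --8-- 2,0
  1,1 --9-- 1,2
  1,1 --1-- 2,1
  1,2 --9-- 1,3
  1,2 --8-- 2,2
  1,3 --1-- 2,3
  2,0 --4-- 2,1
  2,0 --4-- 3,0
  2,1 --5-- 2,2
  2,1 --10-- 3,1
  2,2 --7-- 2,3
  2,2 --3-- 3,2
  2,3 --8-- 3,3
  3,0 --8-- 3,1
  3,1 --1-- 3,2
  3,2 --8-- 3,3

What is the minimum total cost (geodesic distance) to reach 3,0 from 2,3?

Shortest path: 2,3 → 2,2 → 3,2 → 3,1 → 3,0, total weight = 19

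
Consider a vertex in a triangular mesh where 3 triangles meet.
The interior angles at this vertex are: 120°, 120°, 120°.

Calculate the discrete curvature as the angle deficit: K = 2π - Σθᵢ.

Sum of angles = 360°. K = 360° - 360° = 0° = 0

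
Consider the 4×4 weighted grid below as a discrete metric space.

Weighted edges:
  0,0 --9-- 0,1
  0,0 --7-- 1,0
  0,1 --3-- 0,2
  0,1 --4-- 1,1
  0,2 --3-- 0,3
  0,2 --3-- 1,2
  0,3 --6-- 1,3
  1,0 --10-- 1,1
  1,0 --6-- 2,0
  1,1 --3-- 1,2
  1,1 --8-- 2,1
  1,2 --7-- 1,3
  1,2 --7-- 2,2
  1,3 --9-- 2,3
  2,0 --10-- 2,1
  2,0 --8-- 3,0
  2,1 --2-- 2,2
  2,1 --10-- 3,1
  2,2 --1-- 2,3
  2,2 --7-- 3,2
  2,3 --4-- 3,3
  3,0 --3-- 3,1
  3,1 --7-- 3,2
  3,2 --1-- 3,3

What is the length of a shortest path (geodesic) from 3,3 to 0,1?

Shortest path: 3,3 → 2,3 → 2,2 → 1,2 → 0,2 → 0,1, total weight = 18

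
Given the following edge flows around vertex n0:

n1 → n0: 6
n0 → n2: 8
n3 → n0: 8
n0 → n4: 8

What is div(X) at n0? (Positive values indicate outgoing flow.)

Divergence = sum of outgoing flows = (-6) + 8 + (-8) + 8 = 2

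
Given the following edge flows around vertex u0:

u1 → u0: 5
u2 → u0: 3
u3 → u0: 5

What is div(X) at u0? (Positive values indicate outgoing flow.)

Divergence = sum of outgoing flows = (-5) + (-3) + (-5) = -13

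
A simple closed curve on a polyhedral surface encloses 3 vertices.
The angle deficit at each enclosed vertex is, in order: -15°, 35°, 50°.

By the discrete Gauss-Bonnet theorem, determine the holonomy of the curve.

Holonomy = total enclosed curvature = (-15°) + 35° + 50° = 70°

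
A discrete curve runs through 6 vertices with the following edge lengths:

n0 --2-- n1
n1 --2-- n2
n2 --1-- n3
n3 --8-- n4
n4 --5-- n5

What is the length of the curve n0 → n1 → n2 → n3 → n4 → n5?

Arc length = 2 + 2 + 1 + 8 + 5 = 18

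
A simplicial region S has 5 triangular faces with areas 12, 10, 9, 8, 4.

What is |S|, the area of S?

12 + 10 + 9 + 8 + 4 = 43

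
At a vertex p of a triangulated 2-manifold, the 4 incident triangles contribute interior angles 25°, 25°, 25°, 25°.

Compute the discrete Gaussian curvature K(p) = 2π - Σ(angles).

Sum of angles = 100°. K = 360° - 100° = 260° = 13π/9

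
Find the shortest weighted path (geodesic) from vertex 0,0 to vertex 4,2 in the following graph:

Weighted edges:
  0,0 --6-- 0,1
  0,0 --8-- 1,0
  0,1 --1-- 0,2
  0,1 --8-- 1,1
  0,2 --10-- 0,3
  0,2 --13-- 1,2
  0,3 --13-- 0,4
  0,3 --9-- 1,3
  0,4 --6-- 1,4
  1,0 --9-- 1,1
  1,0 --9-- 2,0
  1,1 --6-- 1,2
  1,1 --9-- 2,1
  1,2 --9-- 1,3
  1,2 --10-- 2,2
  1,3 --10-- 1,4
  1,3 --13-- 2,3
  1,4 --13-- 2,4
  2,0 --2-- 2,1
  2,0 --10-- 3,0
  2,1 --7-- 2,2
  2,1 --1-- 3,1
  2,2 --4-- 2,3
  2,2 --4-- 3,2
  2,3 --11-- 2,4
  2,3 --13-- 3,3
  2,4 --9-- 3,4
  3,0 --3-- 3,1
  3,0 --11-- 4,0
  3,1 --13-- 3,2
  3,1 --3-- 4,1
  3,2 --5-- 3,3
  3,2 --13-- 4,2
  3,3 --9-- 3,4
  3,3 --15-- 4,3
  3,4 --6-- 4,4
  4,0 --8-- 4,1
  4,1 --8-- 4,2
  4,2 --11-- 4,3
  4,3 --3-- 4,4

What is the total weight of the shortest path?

Shortest path: 0,0 → 1,0 → 2,0 → 2,1 → 3,1 → 4,1 → 4,2, total weight = 31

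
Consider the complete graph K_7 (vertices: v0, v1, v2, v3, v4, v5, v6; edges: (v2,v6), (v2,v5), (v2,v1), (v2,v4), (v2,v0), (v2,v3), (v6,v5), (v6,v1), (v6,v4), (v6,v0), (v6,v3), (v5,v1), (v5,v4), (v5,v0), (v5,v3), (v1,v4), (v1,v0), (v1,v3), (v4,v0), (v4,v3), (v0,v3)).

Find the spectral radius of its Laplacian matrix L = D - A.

For the complete graph K_n, L = nI − J (J = all-ones matrix). J has eigenvalues n (once, eigenvector 𝟙) and 0 (multiplicity n−1), so L has eigenvalues 0 (once) and n (multiplicity n−1). Here n = 7: eigenvalue 0 once and 7 with multiplicity 6.
Laplacian eigenvalues: [0.0, 7.0, 7.0, 7.0, 7.0, 7.0, 7.0]. Largest eigenvalue (spectral radius) = 7.0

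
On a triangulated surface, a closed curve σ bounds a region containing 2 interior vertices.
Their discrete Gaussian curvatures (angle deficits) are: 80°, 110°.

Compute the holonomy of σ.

Holonomy = total enclosed curvature = 80° + 110° = 190°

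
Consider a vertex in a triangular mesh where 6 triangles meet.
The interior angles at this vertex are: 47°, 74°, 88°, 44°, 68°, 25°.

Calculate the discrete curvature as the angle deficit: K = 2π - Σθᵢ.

Sum of angles = 346°. K = 360° - 346° = 14° = 7π/90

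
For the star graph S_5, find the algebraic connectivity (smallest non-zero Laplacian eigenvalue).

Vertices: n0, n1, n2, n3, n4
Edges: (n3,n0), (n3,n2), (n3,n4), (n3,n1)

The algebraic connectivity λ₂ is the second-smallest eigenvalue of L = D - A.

The star S_5 is the complete bipartite graph K_{1,4} (one hub of degree 4, 4 leaves of degree 1). The Laplacian spectrum of K_{p,q} is 0, p (multiplicity q−1), q (multiplicity p−1), p+q. With p = 1, q = 4: 0 once, 1 with multiplicity 3, and 5 once. (Check: trace L = sum of degrees = 8 = 3·1 + 5.)
Laplacian eigenvalues: [0.0, 1.0, 1.0, 1.0, 5.0]. Algebraic connectivity (smallest non-zero eigenvalue) = 1.0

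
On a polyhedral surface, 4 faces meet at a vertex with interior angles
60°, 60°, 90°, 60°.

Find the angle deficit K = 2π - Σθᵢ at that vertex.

Sum of angles = 270°. K = 360° - 270° = 90°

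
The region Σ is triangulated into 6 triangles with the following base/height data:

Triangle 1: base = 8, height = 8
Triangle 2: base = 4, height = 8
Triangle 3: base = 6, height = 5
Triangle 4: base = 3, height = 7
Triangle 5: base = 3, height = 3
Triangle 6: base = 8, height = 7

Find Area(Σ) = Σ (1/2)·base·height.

(1/2)×8×8 + (1/2)×4×8 + (1/2)×6×5 + (1/2)×3×7 + (1/2)×3×3 + (1/2)×8×7 = 106.0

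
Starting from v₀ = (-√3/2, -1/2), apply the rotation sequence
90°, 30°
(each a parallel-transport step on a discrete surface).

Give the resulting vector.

Total rotation: 90° + 30° = 120°. Final vector: (0.8660, -0.5000)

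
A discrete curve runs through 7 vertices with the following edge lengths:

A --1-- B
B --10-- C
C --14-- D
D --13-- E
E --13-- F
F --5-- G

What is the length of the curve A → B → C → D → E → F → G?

Arc length = 1 + 10 + 14 + 13 + 13 + 5 = 56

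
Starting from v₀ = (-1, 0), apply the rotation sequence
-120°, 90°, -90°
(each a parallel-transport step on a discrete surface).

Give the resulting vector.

Total rotation: (-120°) + 90° + (-90°) = -120°. Final vector: (0.5000, 0.8660)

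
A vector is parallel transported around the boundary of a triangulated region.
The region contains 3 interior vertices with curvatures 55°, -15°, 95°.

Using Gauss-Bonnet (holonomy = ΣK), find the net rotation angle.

Holonomy = total enclosed curvature = 55° + (-15°) + 95° = 135°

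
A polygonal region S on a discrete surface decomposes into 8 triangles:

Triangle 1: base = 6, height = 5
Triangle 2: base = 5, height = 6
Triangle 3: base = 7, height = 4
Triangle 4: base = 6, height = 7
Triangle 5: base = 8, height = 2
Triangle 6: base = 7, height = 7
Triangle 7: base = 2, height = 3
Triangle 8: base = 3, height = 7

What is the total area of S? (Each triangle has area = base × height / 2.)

(1/2)×6×5 + (1/2)×5×6 + (1/2)×7×4 + (1/2)×6×7 + (1/2)×8×2 + (1/2)×7×7 + (1/2)×2×3 + (1/2)×3×7 = 111.0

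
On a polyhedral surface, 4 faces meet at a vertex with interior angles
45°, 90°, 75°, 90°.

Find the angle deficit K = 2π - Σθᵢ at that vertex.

Sum of angles = 300°. K = 360° - 300° = 60°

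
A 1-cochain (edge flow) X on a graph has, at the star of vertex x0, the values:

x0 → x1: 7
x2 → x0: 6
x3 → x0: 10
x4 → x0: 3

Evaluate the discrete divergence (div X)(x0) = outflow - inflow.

Divergence = sum of outgoing flows = 7 + (-6) + (-10) + (-3) = -12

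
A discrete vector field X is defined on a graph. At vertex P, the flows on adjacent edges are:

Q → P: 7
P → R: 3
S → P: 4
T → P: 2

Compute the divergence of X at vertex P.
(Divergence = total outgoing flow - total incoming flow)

Divergence = sum of outgoing flows = (-7) + 3 + (-4) + (-2) = -10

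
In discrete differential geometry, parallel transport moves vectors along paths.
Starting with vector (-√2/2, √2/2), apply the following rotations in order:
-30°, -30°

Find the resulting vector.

Total rotation: (-30°) + (-30°) = -60°. Final vector: (0.2588, 0.9659)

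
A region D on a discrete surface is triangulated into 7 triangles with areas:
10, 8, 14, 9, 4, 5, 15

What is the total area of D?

10 + 8 + 14 + 9 + 4 + 5 + 15 = 65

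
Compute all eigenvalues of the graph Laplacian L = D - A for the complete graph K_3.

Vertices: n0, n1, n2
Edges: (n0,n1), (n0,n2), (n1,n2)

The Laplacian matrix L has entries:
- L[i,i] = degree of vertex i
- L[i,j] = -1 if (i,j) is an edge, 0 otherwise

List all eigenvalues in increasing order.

For the complete graph K_n, L = nI − J (J = all-ones matrix). J has eigenvalues n (once, eigenvector 𝟙) and 0 (multiplicity n−1), so L has eigenvalues 0 (once) and n (multiplicity n−1). Here n = 3: eigenvalue 0 once and 3 with multiplicity 2.
Laplacian eigenvalues (increasing order): [0.0, 3.0, 3.0]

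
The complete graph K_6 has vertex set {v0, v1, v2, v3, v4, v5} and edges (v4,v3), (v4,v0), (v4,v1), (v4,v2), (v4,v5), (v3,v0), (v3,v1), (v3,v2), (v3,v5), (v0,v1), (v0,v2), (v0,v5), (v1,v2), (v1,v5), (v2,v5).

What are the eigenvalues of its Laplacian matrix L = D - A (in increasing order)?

For the complete graph K_n, L = nI − J (J = all-ones matrix). J has eigenvalues n (once, eigenvector 𝟙) and 0 (multiplicity n−1), so L has eigenvalues 0 (once) and n (multiplicity n−1). Here n = 6: eigenvalue 0 once and 6 with multiplicity 5.
Laplacian eigenvalues (increasing order): [0.0, 6.0, 6.0, 6.0, 6.0, 6.0]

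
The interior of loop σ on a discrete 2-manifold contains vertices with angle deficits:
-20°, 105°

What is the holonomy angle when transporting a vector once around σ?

Holonomy = total enclosed curvature = (-20°) + 105° = 85°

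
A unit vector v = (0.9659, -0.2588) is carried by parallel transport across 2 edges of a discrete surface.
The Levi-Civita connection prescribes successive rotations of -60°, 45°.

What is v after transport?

Total rotation: (-60°) + 45° = -15°. Final vector: (0.8660, -0.5000)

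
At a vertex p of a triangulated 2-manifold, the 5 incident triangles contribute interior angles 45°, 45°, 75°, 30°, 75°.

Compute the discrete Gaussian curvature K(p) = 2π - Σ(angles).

Sum of angles = 270°. K = 360° - 270° = 90°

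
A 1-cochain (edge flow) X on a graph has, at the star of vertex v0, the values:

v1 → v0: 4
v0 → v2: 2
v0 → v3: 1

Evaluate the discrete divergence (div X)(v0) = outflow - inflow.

Divergence = sum of outgoing flows = (-4) + 2 + 1 = -1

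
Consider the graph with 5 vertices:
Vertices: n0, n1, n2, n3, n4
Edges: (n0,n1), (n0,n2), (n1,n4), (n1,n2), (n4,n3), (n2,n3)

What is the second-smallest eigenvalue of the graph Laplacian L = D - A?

Degrees: deg(n0) = 2, deg(n1) = 3, deg(n2) = 3, deg(n3) = 2, deg(n4) = 2.
L = D − A with rows/columns ordered (n0, n1, n2, n3, n4):
  [ 2, -1, -1,  0,  0]
  [-1,  3, -1,  0, -1]
  [-1, -1,  3, -1,  0]
  [ 0,  0, -1,  2, -1]
  [ 0, -1,  0, -1,  2]
Characteristic polynomial: det(λI − L) = λ(λ² − 5λ + 5)(λ² − 7λ + 11).
Roots: λ = 0; (λ² − 5λ + 5) = 0 ⇒ λ = (5 ± √5)/2 ≈ 1.382, 3.618; (λ² − 7λ + 11) = 0 ⇒ λ = (7 ± √5)/2 ≈ 2.382, 4.618.
(Check: the roots sum (with multiplicity) to 12, matching trace L = Σdeg = 2·6 = 12.)
Laplacian eigenvalues: [0.0, 1.382, 2.382, 3.618, 4.618]. Algebraic connectivity (smallest non-zero eigenvalue) = 1.382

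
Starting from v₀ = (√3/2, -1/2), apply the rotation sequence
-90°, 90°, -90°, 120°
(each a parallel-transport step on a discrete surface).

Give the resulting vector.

Total rotation: (-90°) + 90° + (-90°) + 120° = 30°. Final vector: (1, 0)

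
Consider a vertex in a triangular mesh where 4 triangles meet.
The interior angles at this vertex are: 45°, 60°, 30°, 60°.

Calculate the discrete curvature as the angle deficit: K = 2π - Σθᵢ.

Sum of angles = 195°. K = 360° - 195° = 165°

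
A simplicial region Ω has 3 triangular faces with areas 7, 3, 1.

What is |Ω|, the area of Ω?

7 + 3 + 1 = 11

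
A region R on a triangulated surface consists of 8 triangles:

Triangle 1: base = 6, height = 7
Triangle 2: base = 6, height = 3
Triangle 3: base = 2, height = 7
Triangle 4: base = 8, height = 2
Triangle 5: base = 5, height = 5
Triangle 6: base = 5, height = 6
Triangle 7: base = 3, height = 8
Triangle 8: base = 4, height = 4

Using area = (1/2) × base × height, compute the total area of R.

(1/2)×6×7 + (1/2)×6×3 + (1/2)×2×7 + (1/2)×8×2 + (1/2)×5×5 + (1/2)×5×6 + (1/2)×3×8 + (1/2)×4×4 = 92.5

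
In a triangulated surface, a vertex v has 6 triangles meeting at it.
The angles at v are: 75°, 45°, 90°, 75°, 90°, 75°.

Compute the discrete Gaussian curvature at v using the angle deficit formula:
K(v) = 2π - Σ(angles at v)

Sum of angles = 450°. K = 360° - 450° = -90°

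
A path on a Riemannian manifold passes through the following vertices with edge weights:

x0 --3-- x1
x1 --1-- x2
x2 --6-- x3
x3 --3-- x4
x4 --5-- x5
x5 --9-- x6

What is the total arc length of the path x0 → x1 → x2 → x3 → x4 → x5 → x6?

Arc length = 3 + 1 + 6 + 3 + 5 + 9 = 27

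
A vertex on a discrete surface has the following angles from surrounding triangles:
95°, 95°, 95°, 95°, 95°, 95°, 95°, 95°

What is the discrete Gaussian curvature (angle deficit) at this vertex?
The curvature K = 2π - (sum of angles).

Sum of angles = 760°. K = 360° - 760° = -400° = -20π/9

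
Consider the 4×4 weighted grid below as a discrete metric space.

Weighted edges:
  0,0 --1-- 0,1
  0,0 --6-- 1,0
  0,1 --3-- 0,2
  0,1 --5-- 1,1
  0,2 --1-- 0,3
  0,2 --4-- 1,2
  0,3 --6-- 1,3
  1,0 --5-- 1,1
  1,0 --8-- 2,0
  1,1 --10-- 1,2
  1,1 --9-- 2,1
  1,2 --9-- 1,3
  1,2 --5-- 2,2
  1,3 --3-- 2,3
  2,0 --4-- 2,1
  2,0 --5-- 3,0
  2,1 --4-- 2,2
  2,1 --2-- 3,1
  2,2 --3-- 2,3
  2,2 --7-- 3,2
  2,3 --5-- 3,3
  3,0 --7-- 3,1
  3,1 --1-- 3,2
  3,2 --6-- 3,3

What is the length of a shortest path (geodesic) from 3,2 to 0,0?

Shortest path: 3,2 → 3,1 → 2,1 → 1,1 → 0,1 → 0,0, total weight = 18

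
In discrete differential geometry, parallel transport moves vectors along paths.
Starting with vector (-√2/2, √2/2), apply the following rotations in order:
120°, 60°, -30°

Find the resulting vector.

Total rotation: 120° + 60° + (-30°) = 150°. Final vector: (0.2588, -0.9659)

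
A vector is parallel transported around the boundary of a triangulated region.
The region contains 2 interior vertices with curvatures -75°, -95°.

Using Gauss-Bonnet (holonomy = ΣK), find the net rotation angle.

Holonomy = total enclosed curvature = (-75°) + (-95°) = -170°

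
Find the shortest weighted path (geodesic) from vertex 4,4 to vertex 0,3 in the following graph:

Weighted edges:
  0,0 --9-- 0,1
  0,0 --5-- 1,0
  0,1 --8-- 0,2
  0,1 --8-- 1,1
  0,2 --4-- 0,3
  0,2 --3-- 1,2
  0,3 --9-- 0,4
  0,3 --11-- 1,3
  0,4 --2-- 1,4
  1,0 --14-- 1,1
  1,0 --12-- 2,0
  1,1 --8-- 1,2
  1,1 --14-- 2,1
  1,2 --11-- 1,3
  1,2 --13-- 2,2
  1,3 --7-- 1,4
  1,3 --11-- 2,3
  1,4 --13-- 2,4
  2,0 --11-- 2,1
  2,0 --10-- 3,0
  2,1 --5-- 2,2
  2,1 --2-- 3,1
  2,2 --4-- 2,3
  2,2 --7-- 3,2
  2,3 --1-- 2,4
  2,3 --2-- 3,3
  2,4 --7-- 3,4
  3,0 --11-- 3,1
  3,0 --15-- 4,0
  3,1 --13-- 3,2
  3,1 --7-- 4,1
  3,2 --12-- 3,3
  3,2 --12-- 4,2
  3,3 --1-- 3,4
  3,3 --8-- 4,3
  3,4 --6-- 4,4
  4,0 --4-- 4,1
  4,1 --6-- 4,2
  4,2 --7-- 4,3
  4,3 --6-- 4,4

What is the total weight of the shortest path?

Shortest path: 4,4 → 3,4 → 3,3 → 2,3 → 1,3 → 0,3, total weight = 31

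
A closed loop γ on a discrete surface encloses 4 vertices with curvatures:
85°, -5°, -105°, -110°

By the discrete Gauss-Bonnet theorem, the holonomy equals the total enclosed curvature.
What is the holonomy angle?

Holonomy = total enclosed curvature = 85° + (-5°) + (-105°) + (-110°) = -135°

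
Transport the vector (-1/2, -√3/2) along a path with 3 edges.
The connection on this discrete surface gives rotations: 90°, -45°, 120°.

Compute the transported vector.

Total rotation: 90° + (-45°) + 120° = 165°. Final vector: (0.7071, 0.7071)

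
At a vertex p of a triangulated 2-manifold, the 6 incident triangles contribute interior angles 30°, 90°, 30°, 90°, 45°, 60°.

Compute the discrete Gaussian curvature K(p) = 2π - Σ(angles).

Sum of angles = 345°. K = 360° - 345° = 15° = π/12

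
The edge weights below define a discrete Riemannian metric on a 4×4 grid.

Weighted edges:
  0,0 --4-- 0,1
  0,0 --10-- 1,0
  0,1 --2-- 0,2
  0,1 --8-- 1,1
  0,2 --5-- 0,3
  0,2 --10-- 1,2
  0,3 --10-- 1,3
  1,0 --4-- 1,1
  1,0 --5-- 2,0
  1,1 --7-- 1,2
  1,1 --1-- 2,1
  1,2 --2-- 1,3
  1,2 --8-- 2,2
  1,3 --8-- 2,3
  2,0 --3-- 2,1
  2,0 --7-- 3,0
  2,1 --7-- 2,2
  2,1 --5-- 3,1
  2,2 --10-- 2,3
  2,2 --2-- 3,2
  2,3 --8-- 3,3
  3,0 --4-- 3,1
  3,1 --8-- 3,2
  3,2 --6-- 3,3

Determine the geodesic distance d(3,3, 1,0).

Shortest path: 3,3 → 3,2 → 2,2 → 2,1 → 1,1 → 1,0, total weight = 20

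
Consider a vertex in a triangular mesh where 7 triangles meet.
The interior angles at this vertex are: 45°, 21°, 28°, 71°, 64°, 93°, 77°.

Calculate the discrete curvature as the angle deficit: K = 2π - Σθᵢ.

Sum of angles = 399°. K = 360° - 399° = -39° = -13π/60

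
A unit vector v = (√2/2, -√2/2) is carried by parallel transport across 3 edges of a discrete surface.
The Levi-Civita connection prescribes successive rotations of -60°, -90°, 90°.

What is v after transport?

Total rotation: (-60°) + (-90°) + 90° = -60°. Final vector: (-0.2588, -0.9659)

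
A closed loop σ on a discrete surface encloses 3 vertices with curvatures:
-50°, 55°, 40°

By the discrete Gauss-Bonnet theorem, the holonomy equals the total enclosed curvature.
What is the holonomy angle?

Holonomy = total enclosed curvature = (-50°) + 55° + 40° = 45°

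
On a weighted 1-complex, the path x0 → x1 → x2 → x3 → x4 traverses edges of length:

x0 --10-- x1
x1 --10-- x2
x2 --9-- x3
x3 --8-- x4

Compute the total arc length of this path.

Arc length = 10 + 10 + 9 + 8 = 37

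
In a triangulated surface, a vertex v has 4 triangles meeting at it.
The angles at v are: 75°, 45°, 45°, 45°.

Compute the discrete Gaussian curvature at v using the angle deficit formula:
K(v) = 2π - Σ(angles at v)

Sum of angles = 210°. K = 360° - 210° = 150°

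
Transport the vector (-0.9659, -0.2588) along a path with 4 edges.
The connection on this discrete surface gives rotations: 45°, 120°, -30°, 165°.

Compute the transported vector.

Total rotation: 45° + 120° + (-30°) + 165° = 300° ≡ -60° (mod 360°). Final vector: (-0.7071, 0.7071)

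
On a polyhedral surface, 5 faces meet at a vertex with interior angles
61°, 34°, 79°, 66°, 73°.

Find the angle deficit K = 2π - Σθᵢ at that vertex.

Sum of angles = 313°. K = 360° - 313° = 47° = 47π/180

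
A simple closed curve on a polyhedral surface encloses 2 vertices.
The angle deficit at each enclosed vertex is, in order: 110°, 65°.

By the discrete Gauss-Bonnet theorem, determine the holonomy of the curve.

Holonomy = total enclosed curvature = 110° + 65° = 175°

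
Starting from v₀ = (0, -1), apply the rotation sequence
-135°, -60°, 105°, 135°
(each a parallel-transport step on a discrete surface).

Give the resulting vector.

Total rotation: (-135°) + (-60°) + 105° + 135° = 45°. Final vector: (0.7071, -0.7071)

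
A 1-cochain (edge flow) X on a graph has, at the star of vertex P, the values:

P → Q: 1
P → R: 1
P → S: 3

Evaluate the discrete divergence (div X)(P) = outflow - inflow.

Divergence = sum of outgoing flows = 1 + 1 + 3 = 5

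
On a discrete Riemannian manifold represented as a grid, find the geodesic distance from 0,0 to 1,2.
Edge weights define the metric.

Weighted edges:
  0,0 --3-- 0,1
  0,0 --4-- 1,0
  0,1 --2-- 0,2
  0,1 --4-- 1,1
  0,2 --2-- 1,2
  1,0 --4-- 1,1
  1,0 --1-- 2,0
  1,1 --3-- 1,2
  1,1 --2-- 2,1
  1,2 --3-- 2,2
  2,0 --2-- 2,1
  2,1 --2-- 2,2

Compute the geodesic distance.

Shortest path: 0,0 → 0,1 → 0,2 → 1,2, total weight = 7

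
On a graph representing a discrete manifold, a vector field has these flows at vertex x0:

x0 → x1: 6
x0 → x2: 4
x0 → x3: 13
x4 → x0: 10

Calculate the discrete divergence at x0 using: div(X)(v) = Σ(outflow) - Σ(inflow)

Divergence = sum of outgoing flows = 6 + 4 + 13 + (-10) = 13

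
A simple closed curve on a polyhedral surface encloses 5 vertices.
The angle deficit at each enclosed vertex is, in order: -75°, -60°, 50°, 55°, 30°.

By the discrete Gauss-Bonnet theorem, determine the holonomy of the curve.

Holonomy = total enclosed curvature = (-75°) + (-60°) + 50° + 55° + 30° = 0°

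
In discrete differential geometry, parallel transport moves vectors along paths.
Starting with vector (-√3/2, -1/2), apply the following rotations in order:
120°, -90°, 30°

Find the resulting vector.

Total rotation: 120° + (-90°) + 30° = 60°. Final vector: (0, -1)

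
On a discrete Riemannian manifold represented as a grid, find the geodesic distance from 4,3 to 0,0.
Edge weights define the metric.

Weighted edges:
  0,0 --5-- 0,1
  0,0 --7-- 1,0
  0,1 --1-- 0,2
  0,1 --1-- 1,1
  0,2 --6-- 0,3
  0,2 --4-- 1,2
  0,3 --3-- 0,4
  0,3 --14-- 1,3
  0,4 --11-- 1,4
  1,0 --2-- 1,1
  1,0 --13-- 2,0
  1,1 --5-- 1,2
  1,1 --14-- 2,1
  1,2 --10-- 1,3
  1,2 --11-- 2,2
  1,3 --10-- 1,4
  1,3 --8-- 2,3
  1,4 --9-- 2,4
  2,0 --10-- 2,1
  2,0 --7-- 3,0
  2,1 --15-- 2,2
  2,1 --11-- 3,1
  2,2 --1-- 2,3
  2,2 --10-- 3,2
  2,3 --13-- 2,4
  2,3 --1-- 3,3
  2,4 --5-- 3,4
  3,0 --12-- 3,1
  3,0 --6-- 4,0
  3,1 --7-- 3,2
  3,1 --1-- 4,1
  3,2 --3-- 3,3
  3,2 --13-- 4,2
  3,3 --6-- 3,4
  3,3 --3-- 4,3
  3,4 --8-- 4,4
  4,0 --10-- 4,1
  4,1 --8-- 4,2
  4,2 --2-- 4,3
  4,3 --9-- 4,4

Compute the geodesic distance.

Shortest path: 4,3 → 3,3 → 2,3 → 2,2 → 1,2 → 0,2 → 0,1 → 0,0, total weight = 26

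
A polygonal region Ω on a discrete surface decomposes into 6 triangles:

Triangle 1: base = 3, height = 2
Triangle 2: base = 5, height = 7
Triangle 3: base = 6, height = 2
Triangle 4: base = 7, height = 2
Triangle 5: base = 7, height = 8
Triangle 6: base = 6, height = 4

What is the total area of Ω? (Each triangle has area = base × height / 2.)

(1/2)×3×2 + (1/2)×5×7 + (1/2)×6×2 + (1/2)×7×2 + (1/2)×7×8 + (1/2)×6×4 = 73.5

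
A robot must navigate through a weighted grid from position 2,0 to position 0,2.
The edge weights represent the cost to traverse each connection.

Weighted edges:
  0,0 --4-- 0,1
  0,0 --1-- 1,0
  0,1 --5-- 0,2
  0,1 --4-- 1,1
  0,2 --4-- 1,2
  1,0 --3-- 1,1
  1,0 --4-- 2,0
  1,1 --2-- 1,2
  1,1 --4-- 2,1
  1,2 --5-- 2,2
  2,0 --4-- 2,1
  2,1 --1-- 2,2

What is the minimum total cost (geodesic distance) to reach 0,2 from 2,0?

Shortest path: 2,0 → 1,0 → 1,1 → 1,2 → 0,2, total weight = 13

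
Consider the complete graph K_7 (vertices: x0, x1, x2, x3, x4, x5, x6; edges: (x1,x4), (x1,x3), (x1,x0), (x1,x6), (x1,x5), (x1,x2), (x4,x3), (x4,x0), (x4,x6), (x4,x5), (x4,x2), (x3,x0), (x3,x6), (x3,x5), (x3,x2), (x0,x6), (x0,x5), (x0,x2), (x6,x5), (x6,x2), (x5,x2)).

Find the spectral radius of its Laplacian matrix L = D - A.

For the complete graph K_n, L = nI − J (J = all-ones matrix). J has eigenvalues n (once, eigenvector 𝟙) and 0 (multiplicity n−1), so L has eigenvalues 0 (once) and n (multiplicity n−1). Here n = 7: eigenvalue 0 once and 7 with multiplicity 6.
Laplacian eigenvalues: [0.0, 7.0, 7.0, 7.0, 7.0, 7.0, 7.0]. Largest eigenvalue (spectral radius) = 7.0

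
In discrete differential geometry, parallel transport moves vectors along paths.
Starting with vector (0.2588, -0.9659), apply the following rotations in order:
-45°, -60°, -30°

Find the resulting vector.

Total rotation: (-45°) + (-60°) + (-30°) = -135°. Final vector: (-0.8660, 0.5000)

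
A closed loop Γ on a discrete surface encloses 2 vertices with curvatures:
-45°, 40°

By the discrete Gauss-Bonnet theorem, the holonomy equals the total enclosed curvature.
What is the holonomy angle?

Holonomy = total enclosed curvature = (-45°) + 40° = -5°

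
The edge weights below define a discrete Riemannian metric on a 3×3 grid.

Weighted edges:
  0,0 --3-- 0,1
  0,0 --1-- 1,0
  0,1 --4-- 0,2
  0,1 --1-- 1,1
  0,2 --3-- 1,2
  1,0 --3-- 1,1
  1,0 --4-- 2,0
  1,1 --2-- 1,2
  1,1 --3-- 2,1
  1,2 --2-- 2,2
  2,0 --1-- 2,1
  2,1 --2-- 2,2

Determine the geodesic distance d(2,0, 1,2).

Shortest path: 2,0 → 2,1 → 2,2 → 1,2, total weight = 5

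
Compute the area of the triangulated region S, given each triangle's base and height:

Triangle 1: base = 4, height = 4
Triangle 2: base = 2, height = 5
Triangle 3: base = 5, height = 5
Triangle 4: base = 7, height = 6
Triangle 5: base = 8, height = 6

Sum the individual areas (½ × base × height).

(1/2)×4×4 + (1/2)×2×5 + (1/2)×5×5 + (1/2)×7×6 + (1/2)×8×6 = 70.5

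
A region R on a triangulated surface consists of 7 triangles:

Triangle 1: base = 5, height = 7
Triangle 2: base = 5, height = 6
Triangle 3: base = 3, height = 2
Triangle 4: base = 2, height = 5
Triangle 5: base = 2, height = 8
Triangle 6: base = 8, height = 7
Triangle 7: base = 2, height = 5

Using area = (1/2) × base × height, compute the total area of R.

(1/2)×5×7 + (1/2)×5×6 + (1/2)×3×2 + (1/2)×2×5 + (1/2)×2×8 + (1/2)×8×7 + (1/2)×2×5 = 81.5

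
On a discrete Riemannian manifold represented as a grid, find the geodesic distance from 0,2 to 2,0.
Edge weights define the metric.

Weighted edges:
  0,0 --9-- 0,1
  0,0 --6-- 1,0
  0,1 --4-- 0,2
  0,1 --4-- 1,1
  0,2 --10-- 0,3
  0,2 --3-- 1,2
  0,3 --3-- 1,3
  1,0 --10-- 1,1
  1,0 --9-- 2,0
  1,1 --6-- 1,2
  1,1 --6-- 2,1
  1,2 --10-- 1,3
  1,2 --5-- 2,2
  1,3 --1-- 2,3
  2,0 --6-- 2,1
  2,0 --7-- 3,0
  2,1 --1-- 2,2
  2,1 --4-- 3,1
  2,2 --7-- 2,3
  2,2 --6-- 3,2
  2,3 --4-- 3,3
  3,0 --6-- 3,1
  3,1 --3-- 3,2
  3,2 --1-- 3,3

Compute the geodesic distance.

Shortest path: 0,2 → 1,2 → 2,2 → 2,1 → 2,0, total weight = 15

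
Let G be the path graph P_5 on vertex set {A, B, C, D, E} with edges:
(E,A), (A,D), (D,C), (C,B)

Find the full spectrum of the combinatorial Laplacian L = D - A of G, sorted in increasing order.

The path graph P_n has Laplacian eigenvalues λ_k = 2 − 2cos(kπ/n), k = 0, 1, …, n−1. Here n = 5:
k=0: 2 − 2cos(0) = 0.0; k=1: 2 − 2cos(π/5) = 0.382; k=2: 2 − 2cos(2π/5) = 1.382; k=3: 2 − 2cos(3π/5) = 2.618; k=4: 2 − 2cos(4π/5) = 3.618.
Laplacian eigenvalues (increasing order): [0.0, 0.382, 1.382, 2.618, 3.618]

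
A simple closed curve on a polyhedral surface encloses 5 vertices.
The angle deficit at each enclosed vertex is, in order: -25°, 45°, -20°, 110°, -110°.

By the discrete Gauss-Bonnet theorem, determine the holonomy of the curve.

Holonomy = total enclosed curvature = (-25°) + 45° + (-20°) + 110° + (-110°) = 0°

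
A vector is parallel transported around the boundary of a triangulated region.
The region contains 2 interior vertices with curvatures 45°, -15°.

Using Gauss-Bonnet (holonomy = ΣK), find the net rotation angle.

Holonomy = total enclosed curvature = 45° + (-15°) = 30°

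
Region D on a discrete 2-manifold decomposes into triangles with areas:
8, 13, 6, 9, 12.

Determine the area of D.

8 + 13 + 6 + 9 + 12 = 48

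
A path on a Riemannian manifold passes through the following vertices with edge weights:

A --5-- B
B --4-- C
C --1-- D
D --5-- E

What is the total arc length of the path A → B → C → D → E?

Arc length = 5 + 4 + 1 + 5 = 15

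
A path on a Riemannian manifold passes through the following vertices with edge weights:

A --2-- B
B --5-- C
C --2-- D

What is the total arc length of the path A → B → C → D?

Arc length = 2 + 5 + 2 = 9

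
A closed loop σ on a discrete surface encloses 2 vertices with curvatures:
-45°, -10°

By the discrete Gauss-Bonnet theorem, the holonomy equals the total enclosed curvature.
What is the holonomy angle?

Holonomy = total enclosed curvature = (-45°) + (-10°) = -55°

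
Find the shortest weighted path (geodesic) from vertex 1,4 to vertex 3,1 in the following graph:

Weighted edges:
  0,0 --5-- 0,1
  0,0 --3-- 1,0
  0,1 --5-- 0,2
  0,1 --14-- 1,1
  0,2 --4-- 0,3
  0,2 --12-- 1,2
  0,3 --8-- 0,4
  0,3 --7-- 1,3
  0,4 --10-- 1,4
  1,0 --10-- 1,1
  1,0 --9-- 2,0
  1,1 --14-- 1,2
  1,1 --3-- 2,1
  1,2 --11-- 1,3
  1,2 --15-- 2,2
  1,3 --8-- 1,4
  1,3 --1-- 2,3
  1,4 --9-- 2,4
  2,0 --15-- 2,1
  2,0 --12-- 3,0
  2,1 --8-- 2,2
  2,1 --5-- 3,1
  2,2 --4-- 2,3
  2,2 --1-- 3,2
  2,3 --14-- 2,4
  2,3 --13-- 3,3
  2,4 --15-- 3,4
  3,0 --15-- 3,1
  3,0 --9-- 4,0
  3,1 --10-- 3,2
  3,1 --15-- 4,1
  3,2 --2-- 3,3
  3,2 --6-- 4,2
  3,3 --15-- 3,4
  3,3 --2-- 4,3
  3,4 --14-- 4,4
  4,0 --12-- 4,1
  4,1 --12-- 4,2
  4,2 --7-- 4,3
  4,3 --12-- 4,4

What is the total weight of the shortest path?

Shortest path: 1,4 → 1,3 → 2,3 → 2,2 → 3,2 → 3,1, total weight = 24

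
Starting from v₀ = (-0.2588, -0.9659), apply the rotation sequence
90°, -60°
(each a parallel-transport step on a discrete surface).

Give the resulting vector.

Total rotation: 90° + (-60°) = 30°. Final vector: (0.2588, -0.9659)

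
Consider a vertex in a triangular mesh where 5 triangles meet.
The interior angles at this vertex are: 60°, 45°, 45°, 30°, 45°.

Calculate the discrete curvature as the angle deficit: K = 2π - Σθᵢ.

Sum of angles = 225°. K = 360° - 225° = 135° = 3π/4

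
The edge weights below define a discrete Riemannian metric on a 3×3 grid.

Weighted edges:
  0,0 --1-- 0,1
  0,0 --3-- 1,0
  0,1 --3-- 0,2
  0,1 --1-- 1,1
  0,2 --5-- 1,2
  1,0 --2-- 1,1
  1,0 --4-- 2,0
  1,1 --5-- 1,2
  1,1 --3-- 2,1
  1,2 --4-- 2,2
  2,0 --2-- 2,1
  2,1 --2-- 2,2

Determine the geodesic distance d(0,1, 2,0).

Shortest path: 0,1 → 1,1 → 2,1 → 2,0, total weight = 6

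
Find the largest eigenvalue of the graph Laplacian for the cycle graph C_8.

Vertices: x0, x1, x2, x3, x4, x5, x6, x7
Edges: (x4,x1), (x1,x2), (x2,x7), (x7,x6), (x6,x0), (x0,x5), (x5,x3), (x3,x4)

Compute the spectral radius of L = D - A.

The cycle graph C_n has Laplacian eigenvalues λ_k = 2 − 2cos(2πk/n), k = 0, 1, …, n−1. Here n = 8:
k=0: 2 − 2cos(0) = 0.0; k=1: 2 − 2cos(π/4) = 0.5858; k=2: 2 − 2cos(π/2) = 2.0; k=3: 2 − 2cos(3π/4) = 3.4142; k=4: 2 − 2cos(π) = 4.0; k=5: 2 − 2cos(5π/4) = 3.4142; k=6: 2 − 2cos(3π/2) = 2.0; k=7: 2 − 2cos(7π/4) = 0.5858.
Laplacian eigenvalues: [0.0, 0.5858, 0.5858, 2.0, 2.0, 3.4142, 3.4142, 4.0]. Largest eigenvalue (spectral radius) = 4.0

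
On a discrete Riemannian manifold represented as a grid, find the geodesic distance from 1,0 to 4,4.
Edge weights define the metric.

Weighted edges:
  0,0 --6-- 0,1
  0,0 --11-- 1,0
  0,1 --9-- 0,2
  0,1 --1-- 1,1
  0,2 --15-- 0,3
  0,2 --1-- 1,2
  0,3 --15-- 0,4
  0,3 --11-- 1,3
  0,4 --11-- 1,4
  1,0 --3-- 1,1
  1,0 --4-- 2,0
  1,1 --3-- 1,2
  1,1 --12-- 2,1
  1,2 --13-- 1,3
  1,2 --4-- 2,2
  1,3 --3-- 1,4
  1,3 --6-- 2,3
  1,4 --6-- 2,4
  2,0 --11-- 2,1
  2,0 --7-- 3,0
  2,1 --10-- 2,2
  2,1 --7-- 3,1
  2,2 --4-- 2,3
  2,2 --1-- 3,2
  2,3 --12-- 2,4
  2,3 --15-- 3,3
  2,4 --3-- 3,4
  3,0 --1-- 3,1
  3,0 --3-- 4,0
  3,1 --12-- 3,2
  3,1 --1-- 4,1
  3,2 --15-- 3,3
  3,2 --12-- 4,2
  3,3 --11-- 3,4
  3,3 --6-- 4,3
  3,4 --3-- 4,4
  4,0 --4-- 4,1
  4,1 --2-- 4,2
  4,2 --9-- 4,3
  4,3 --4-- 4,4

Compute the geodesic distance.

Shortest path: 1,0 → 2,0 → 3,0 → 3,1 → 4,1 → 4,2 → 4,3 → 4,4, total weight = 28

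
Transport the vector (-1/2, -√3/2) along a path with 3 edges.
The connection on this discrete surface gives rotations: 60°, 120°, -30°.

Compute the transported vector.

Total rotation: 60° + 120° + (-30°) = 150°. Final vector: (0.8660, 0.5000)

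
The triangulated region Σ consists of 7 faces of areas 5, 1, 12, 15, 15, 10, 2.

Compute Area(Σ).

5 + 1 + 12 + 15 + 15 + 10 + 2 = 60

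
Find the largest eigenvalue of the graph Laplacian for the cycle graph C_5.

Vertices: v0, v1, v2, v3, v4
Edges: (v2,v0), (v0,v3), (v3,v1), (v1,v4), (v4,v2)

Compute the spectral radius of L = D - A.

The cycle graph C_n has Laplacian eigenvalues λ_k = 2 − 2cos(2πk/n), k = 0, 1, …, n−1. Here n = 5:
k=0: 2 − 2cos(0) = 0.0; k=1: 2 − 2cos(2π/5) = 1.382; k=2: 2 − 2cos(4π/5) = 3.618; k=3: 2 − 2cos(6π/5) = 3.618; k=4: 2 − 2cos(8π/5) = 1.382.
Laplacian eigenvalues: [0.0, 1.382, 1.382, 3.618, 3.618]. Largest eigenvalue (spectral radius) = 3.618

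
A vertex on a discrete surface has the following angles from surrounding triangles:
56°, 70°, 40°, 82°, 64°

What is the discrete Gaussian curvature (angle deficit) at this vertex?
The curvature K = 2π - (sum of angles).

Sum of angles = 312°. K = 360° - 312° = 48° = 4π/15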